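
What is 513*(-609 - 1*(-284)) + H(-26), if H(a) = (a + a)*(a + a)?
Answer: -164021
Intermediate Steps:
H(a) = 4*a² (H(a) = (2*a)*(2*a) = 4*a²)
513*(-609 - 1*(-284)) + H(-26) = 513*(-609 - 1*(-284)) + 4*(-26)² = 513*(-609 + 284) + 4*676 = 513*(-325) + 2704 = -166725 + 2704 = -164021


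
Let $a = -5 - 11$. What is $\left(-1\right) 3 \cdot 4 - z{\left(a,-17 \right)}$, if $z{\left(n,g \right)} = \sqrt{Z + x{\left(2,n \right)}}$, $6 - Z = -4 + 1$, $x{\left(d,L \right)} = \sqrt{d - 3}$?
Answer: $-12 - \sqrt{9 + i} \approx -15.005 - 0.16641 i$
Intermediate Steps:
$x{\left(d,L \right)} = \sqrt{-3 + d}$
$a = -16$ ($a = -5 - 11 = -16$)
$Z = 9$ ($Z = 6 - \left(-4 + 1\right) = 6 - -3 = 6 + 3 = 9$)
$z{\left(n,g \right)} = \sqrt{9 + i}$ ($z{\left(n,g \right)} = \sqrt{9 + \sqrt{-3 + 2}} = \sqrt{9 + \sqrt{-1}} = \sqrt{9 + i}$)
$\left(-1\right) 3 \cdot 4 - z{\left(a,-17 \right)} = \left(-1\right) 3 \cdot 4 - \sqrt{9 + i} = \left(-3\right) 4 - \sqrt{9 + i} = -12 - \sqrt{9 + i}$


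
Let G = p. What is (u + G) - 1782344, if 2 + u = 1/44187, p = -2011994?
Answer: -167660501579/44187 ≈ -3.7943e+6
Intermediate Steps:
G = -2011994
u = -88373/44187 (u = -2 + 1/44187 = -88373/44187 ≈ -2.0000)
(u + G) - 1782344 = (-88373/44187 - 2011994) - 1782344 = -88904067251/44187 - 1782344 = -167660501579/44187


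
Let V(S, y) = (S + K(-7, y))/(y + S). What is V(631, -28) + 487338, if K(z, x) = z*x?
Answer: 293865641/603 ≈ 4.8734e+5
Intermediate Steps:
K(z, x) = x*z
V(S, y) = (S - 7*y)/(S + y) (V(S, y) = (S + y*(-7))/(y + S) = (S - 7*y)/(S + y))
V(631, -28) + 487338 = (631 - 7*(-28))/(631 - 28) + 487338 = (631 + 196)/603 + 487338 = (1/603)*827 + 487338 = 827/603 + 487338 = 293865641/603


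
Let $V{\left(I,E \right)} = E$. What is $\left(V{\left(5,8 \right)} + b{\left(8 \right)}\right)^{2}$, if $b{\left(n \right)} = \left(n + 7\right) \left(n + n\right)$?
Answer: $61504$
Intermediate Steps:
$b{\left(n \right)} = 2 n \left(7 + n\right)$ ($b{\left(n \right)} = \left(7 + n\right) 2 n = 2 n \left(7 + n\right)$)
$\left(V{\left(5,8 \right)} + b{\left(8 \right)}\right)^{2} = \left(8 + 2 \cdot 8 \left(7 + 8\right)\right)^{2} = \left(8 + 2 \cdot 8 \cdot 15\right)^{2} = \left(8 + 240\right)^{2} = 248^{2} = 61504$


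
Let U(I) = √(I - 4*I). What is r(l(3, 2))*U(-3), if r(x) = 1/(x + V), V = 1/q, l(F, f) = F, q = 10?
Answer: 30/31 ≈ 0.96774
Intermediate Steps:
U(I) = √3*√(-I) (U(I) = √(-3*I) = √3*√(-I))
V = ⅒ (V = 1/10 = ⅒ ≈ 0.10000)
r(x) = 1/(⅒ + x) (r(x) = 1/(x + ⅒) = 1/(⅒ + x))
r(l(3, 2))*U(-3) = (10/(1 + 10*3))*(√3*√(-1*(-3))) = (10/(1 + 30))*(√3*√3) = (10/31)*3 = 30/31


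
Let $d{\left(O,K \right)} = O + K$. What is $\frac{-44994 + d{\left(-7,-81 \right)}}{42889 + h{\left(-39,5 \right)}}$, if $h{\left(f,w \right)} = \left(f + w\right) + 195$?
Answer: $- \frac{22541}{21525} \approx -1.0472$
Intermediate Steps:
$d{\left(O,K \right)} = K + O$
$h{\left(f,w \right)} = 195 + f + w$
$\frac{-44994 + d{\left(-7,-81 \right)}}{42889 + h{\left(-39,5 \right)}} = \frac{-44994 - 88}{42889 + \left(195 - 39 + 5\right)} = \frac{-44994 - 88}{42889 + 161} = - \frac{45082}{43050} = \left(-45082\right) \frac{1}{43050} = - \frac{22541}{21525}$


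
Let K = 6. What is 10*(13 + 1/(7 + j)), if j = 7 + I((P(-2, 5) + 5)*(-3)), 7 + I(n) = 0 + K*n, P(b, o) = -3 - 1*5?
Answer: 7940/61 ≈ 130.16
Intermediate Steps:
P(b, o) = -8 (P(b, o) = -3 - 5 = -8)
I(n) = -7 + 6*n (I(n) = -7 + (0 + 6*n) = -7 + 6*n)
j = 54 (j = 7 + (-7 + 6*((-8 + 5)*(-3))) = 7 + (-7 + 6*(-3*(-3))) = 7 + (-7 + 6*9) = 7 + (-7 + 54) = 7 + 47 = 54)
10*(13 + 1/(7 + j)) = 10*(13 + 1/(7 + 54)) = 10*(13 + 1/61) = 10*(794/61) = 7940/61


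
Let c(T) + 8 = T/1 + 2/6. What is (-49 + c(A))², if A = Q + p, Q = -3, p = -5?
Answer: 37636/9 ≈ 4181.8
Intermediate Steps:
A = -8 (A = -3 - 5 = -8)
c(T) = -23/3 + T (c(T) = -8 + (T/1 + 2/6) = -8 + (T*1 + 2*(⅙)) = -8 + (T + ⅓) = -8 + (⅓ + T) = -23/3 + T)
(-49 + c(A))² = (-49 + (-23/3 - 8))² = (-49 - 47/3)² = (-194/3)² = 37636/9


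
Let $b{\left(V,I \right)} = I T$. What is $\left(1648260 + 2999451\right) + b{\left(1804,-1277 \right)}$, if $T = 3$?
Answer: $4643880$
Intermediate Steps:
$b{\left(V,I \right)} = 3 I$ ($b{\left(V,I \right)} = I 3 = 3 I$)
$\left(1648260 + 2999451\right) + b{\left(1804,-1277 \right)} = \left(1648260 + 2999451\right) + 3 \left(-1277\right) = 4647711 - 3831 = 4643880$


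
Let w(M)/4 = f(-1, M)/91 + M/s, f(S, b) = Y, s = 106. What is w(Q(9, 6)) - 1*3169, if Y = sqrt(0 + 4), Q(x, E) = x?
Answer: -15282025/4823 ≈ -3168.6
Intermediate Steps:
Y = 2 (Y = sqrt(4) = 2)
f(S, b) = 2
w(M) = 8/91 + 2*M/53 (w(M) = 4*(2/91 + M/106) = 8/91 + 2*M/53)
w(Q(9, 6)) - 1*3169 = (8/91 + (2/53)*9) - 1*3169 = (8/91 + 18/53) - 3169 = 2062/4823 - 3169 = -15282025/4823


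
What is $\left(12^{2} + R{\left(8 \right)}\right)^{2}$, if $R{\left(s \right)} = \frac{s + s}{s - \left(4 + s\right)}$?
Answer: $19600$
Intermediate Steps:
$R{\left(s \right)} = - \frac{s}{2}$ ($R{\left(s \right)} = \frac{2 s}{-4} = 2 s \left(- \frac{1}{4}\right) = - \frac{s}{2}$)
$\left(12^{2} + R{\left(8 \right)}\right)^{2} = \left(12^{2} - 4\right)^{2} = \left(144 - 4\right)^{2} = 140^{2} = 19600$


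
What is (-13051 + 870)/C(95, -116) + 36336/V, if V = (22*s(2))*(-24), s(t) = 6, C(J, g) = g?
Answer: 358067/3828 ≈ 93.539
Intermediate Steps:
V = -3168 (V = (22*6)*(-24) = 132*(-24) = -3168)
(-13051 + 870)/C(95, -116) + 36336/V = (-13051 + 870)/(-116) + 36336/(-3168) = -12181*(-1/116) + 36336*(-1/3168) = 12181/116 - 757/66 = 358067/3828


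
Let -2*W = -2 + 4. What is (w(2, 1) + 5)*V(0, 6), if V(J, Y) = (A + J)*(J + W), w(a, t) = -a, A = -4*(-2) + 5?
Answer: -39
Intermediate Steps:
W = -1 (W = -(-2 + 4)/2 = -½*2 = -1)
A = 13 (A = 8 + 5 = 13)
V(J, Y) = (-1 + J)*(13 + J) (V(J, Y) = (13 + J)*(J - 1) = (13 + J)*(-1 + J) = (-1 + J)*(13 + J))
(w(2, 1) + 5)*V(0, 6) = (-1*2 + 5)*(-13 + 0² + 12*0) = (-2 + 5)*(-13 + 0 + 0) = 3*(-13) = -39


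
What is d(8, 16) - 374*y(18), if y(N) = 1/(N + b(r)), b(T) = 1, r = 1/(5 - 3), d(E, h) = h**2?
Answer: 4490/19 ≈ 236.32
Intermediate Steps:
r = 1/2 ≈ 0.50000
y(N) = 1/(1 + N) (y(N) = 1/(N + 1) = 1/(1 + N))
d(8, 16) - 374*y(18) = 16**2 - 374/(1 + 18) = 256 - 374/19 = 4490/19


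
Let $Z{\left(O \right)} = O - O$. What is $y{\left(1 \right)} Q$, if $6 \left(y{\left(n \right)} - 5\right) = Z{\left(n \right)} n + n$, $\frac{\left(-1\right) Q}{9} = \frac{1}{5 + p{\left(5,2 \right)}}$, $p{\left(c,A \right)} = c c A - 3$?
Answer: $- \frac{93}{104} \approx -0.89423$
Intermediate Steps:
$p{\left(c,A \right)} = -3 + A c^{2}$ ($p{\left(c,A \right)} = c^{2} A - 3 = A c^{2} - 3 = -3 + A c^{2}$)
$Q = - \frac{9}{52}$ ($Q = - \frac{9}{5 - \left(3 - 2 \cdot 5^{2}\right)} = - \frac{9}{5 + \left(-3 + 2 \cdot 25\right)} = - \frac{9}{5 + \left(-3 + 50\right)} = - \frac{9}{5 + 47} = - \frac{9}{52} \approx -0.17308$)
$Z{\left(O \right)} = 0$
$y{\left(n \right)} = 5 + \frac{n}{6}$ ($y{\left(n \right)} = 5 + \frac{0 n + n}{6} = 5 + \frac{0 + n}{6} = 5 + \frac{n}{6}$)
$y{\left(1 \right)} Q = \left(5 + \frac{1}{6} \cdot 1\right) \left(- \frac{9}{52}\right) = \left(5 + \frac{1}{6}\right) \left(- \frac{9}{52}\right) = \frac{31}{6} \left(- \frac{9}{52}\right) = - \frac{93}{104}$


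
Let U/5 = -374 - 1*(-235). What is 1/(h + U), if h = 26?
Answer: -1/669 ≈ -0.0014948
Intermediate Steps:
U = -695 (U = 5*(-374 - 1*(-235)) = 5*(-374 + 235) = 5*(-139) = -695)
1/(h + U) = 1/(26 - 695) = 1/(-669) = -1/669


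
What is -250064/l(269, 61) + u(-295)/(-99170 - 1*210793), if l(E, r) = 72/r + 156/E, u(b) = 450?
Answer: -105989270454274/746080941 ≈ -1.4206e+5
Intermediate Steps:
-250064/l(269, 61) + u(-295)/(-99170 - 1*210793) = -250064/(72/61 + 156/269) + 450/(-99170 - 1*210793) = -250064/(72*(1/61) + 156*(1/269)) + 450/(-99170 - 210793) = -250064/(72/61 + 156/269) + 450/(-309963) = -250064/28884/16409 + 450*(-1/309963) = -250064*16409/28884 - 150/103321 = -1025825044/7221 - 150/103321 = -105989270454274/746080941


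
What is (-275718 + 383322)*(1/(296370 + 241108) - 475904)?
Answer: -13761902215832022/268739 ≈ -5.1209e+10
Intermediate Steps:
(-275718 + 383322)*(1/(296370 + 241108) - 475904) = 107604*(1/537478 - 475904) = 107604*(-255787930111/537478) = -13761902215832022/268739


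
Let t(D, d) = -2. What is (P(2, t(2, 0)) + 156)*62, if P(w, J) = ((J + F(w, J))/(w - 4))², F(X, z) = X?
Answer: 9672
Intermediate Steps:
P(w, J) = (J + w)²/(-4 + w)² (P(w, J) = ((J + w)/(w - 4))² = ((J + w)/(-4 + w))² = (J + w)²/(-4 + w)²)
(P(2, t(2, 0)) + 156)*62 = ((-2 + 2)²/(-4 + 2)² + 156)*62 = (0²/(-2)² + 156)*62 = ((¼)*0 + 156)*62 = (0 + 156)*62 = 156*62 = 9672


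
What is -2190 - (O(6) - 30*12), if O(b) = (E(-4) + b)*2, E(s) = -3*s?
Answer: -1866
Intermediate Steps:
O(b) = 24 + 2*b (O(b) = (-3*(-4) + b)*2 = (12 + b)*2 = 24 + 2*b)
-2190 - (O(6) - 30*12) = -2190 - ((24 + 2*6) - 30*12) = -2190 - ((24 + 12) - 360) = -2190 - (36 - 360) = -2190 - 1*(-324) = -2190 + 324 = -1866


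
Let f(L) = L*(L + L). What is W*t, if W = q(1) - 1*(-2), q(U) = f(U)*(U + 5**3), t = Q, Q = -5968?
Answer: -1515872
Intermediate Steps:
f(L) = 2*L**2 (f(L) = L*(2*L) = 2*L**2)
t = -5968
q(U) = 2*U**2*(125 + U) (q(U) = (2*U**2)*(U + 5**3) = (2*U**2)*(U + 125) = (2*U**2)*(125 + U) = 2*U**2*(125 + U))
W = 254 (W = 2*1**2*(125 + 1) - 1*(-2) = 2*1*126 + 2 = 252 + 2 = 254)
W*t = 254*(-5968) = -1515872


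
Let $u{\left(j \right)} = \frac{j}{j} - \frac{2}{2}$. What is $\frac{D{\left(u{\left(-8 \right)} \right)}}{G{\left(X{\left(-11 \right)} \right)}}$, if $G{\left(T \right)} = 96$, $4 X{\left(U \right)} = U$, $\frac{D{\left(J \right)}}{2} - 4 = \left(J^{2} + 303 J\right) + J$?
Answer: $\frac{1}{12} \approx 0.083333$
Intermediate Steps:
$u{\left(j \right)} = 0$ ($u{\left(j \right)} = 1 - 1 = 0$)
$D{\left(J \right)} = 8 + 2 J^{2} + 608 J$ ($D{\left(J \right)} = 8 + 2 \left(\left(J^{2} + 303 J\right) + J\right) = 8 + 2 \left(J^{2} + 304 J\right) = 8 + \left(2 J^{2} + 608 J\right) = 8 + 2 J^{2} + 608 J$)
$X{\left(U \right)} = \frac{U}{4}$
$\frac{D{\left(u{\left(-8 \right)} \right)}}{G{\left(X{\left(-11 \right)} \right)}} = \frac{8 + 2 \cdot 0^{2} + 608 \cdot 0}{96} = \left(8 + 2 \cdot 0 + 0\right) \frac{1}{96} = \left(8 + 0 + 0\right) \frac{1}{96} = 8 \cdot \frac{1}{96} = \frac{1}{12}$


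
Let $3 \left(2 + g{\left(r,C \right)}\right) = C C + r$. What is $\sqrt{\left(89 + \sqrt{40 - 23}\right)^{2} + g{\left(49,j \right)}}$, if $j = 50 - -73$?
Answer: $\frac{\sqrt{116958 + 1602 \sqrt{17}}}{3} \approx 117.17$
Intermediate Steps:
$j = 123$ ($j = 50 + 73 = 123$)
$g{\left(r,C \right)} = -2 + \frac{r}{3} + \frac{C^{2}}{3}$ ($g{\left(r,C \right)} = -2 + \frac{C C + r}{3} = -2 + \frac{C^{2} + r}{3} = -2 + \frac{r + C^{2}}{3} = -2 + \left(\frac{r}{3} + \frac{C^{2}}{3}\right) = -2 + \frac{r}{3} + \frac{C^{2}}{3}$)
$\sqrt{\left(89 + \sqrt{40 - 23}\right)^{2} + g{\left(49,j \right)}} = \sqrt{\left(89 + \sqrt{40 - 23}\right)^{2} + \left(-2 + \frac{1}{3} \cdot 49 + \frac{123^{2}}{3}\right)} = \sqrt{\left(89 + \sqrt{17}\right)^{2} + \left(-2 + \frac{49}{3} + \frac{1}{3} \cdot 15129\right)} = \sqrt{\left(89 + \sqrt{17}\right)^{2} + \left(-2 + \frac{49}{3} + 5043\right)} = \sqrt{\left(89 + \sqrt{17}\right)^{2} + \frac{15172}{3}} = \sqrt{\frac{15172}{3} + \left(89 + \sqrt{17}\right)^{2}}$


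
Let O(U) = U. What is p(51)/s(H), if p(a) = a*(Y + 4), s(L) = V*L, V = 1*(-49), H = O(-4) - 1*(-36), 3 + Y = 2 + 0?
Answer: -153/1568 ≈ -0.097576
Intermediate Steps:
Y = -1 (Y = -3 + (2 + 0) = -3 + 2 = -1)
H = 32 (H = -4 - 1*(-36) = -4 + 36 = 32)
V = -49
s(L) = -49*L
p(a) = 3*a (p(a) = a*(-1 + 4) = a*3 = 3*a)
p(51)/s(H) = (3*51)/((-49*32)) = 153/(-1568) = 153*(-1/1568) = -153/1568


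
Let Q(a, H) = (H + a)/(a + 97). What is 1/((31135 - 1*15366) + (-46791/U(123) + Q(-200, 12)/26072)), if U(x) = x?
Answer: 27525514/423578723855 ≈ 6.4983e-5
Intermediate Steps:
Q(a, H) = (H + a)/(97 + a)
1/((31135 - 1*15366) + (-46791/U(123) + Q(-200, 12)/26072)) = 1/((31135 - 1*15366) + (-46791/123 + ((12 - 200)/(97 - 200))/26072)) = 1/((31135 - 15366) + (-46791*1/123 + (-188/(-103))*(1/26072))) = 1/(15769 + (-15597/41 - 1/103*(-188)*(1/26072))) = 1/(15769 + (-15597/41 + (188/103)*(1/26072))) = 1/(15769 + (-15597/41 + 47/671354)) = 1/(15769 - 10471106411/27525514) = 1/(423578723855/27525514) = 27525514/423578723855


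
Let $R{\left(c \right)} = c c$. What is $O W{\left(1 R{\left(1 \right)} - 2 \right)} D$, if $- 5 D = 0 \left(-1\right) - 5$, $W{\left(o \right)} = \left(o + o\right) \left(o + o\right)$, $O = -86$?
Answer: $-344$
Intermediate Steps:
$R{\left(c \right)} = c^{2}$
$W{\left(o \right)} = 4 o^{2}$ ($W{\left(o \right)} = 2 o 2 o = 4 o^{2}$)
$D = 1$ ($D = - \frac{0 \left(-1\right) - 5}{5} = - \frac{0 - 5}{5} = \left(- \frac{1}{5}\right) \left(-5\right) = 1$)
$O W{\left(1 R{\left(1 \right)} - 2 \right)} D = - 86 \cdot 4 \left(1 \cdot 1^{2} - 2\right)^{2} \cdot 1 = - 86 \cdot 4 \left(1 \cdot 1 - 2\right)^{2} \cdot 1 = - 86 \cdot 4 \left(1 - 2\right)^{2} \cdot 1 = - 86 \cdot 4 \left(-1\right)^{2} \cdot 1 = - 86 \cdot 4 \cdot 1 \cdot 1 = \left(-86\right) 4 \cdot 1 = \left(-344\right) 1 = -344$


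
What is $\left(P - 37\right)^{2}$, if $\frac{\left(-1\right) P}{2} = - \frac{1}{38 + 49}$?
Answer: $\frac{10349089}{7569} \approx 1367.3$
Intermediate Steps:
$P = \frac{2}{87}$ ($P = - 2 \left(- \frac{1}{38 + 49}\right) = - 2 \left(- \frac{1}{87}\right) = - 2 \left(\left(-1\right) \frac{1}{87}\right) = \left(-2\right) \left(- \frac{1}{87}\right) = \frac{2}{87} \approx 0.022988$)
$\left(P - 37\right)^{2} = \left(\frac{2}{87} - 37\right)^{2} = \left(- \frac{3217}{87}\right)^{2} = \frac{10349089}{7569}$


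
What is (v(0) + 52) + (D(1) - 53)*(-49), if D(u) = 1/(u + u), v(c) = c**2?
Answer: 5249/2 ≈ 2624.5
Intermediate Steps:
D(u) = 1/(2*u)
(v(0) + 52) + (D(1) - 53)*(-49) = (0**2 + 52) + ((1/2)/1 - 53)*(-49) = (0 + 52) + ((1/2)*1 - 53)*(-49) = 52 + (1/2 - 53)*(-49) = 52 - 105/2*(-49) = 52 + 5145/2 = 5249/2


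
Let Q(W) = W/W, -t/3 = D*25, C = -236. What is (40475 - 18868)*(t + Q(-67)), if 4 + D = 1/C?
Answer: 1536495377/236 ≈ 6.5106e+6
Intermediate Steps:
D = -945/236 (D = -4 + 1/(-236) = -4 - 1/236 = -945/236 ≈ -4.0042)
t = 70875/236 (t = -(-2835)*25/236 = -3*(-23625/236) = 70875/236 ≈ 300.32)
Q(W) = 1
(40475 - 18868)*(t + Q(-67)) = (40475 - 18868)*(70875/236 + 1) = 21607*(71111/236) = 1536495377/236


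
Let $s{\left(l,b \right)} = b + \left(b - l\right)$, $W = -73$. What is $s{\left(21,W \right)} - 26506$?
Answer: $-26673$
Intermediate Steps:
$s{\left(l,b \right)} = - l + 2 b$
$s{\left(21,W \right)} - 26506 = \left(\left(-1\right) 21 + 2 \left(-73\right)\right) - 26506 = \left(-21 - 146\right) - 26506 = -167 - 26506 = -26673$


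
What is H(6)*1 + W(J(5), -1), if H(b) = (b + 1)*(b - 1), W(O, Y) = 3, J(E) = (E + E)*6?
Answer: 38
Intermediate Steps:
J(E) = 12*E (J(E) = (2*E)*6 = 12*E)
H(b) = (1 + b)*(-1 + b)
H(6)*1 + W(J(5), -1) = (-1 + 6²)*1 + 3 = (-1 + 36)*1 + 3 = 35*1 + 3 = 35 + 3 = 38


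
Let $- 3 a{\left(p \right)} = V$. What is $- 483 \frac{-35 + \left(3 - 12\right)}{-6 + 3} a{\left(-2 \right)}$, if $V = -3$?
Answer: $-7084$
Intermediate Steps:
$a{\left(p \right)} = 1$ ($a{\left(p \right)} = \left(- \frac{1}{3}\right) \left(-3\right) = 1$)
$- 483 \frac{-35 + \left(3 - 12\right)}{-6 + 3} a{\left(-2 \right)} = - 483 \frac{-35 + \left(3 - 12\right)}{-6 + 3} \cdot 1 = - 483 \frac{-35 - 9}{-3} \cdot 1 = - 483 \left(-44\right) \left(- \frac{1}{3}\right) 1 = - 483 \cdot \frac{44}{3} \cdot 1 = \left(-483\right) \frac{44}{3} = -7084$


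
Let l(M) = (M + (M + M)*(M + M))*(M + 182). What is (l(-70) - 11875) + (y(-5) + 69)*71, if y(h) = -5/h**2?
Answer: 10901849/5 ≈ 2.1804e+6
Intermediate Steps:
y(h) = -5/h**2
l(M) = (182 + M)*(M + 4*M**2) (l(M) = (M + (2*M)*(2*M))*(182 + M) = (M + 4*M**2)*(182 + M) = (182 + M)*(M + 4*M**2))
(l(-70) - 11875) + (y(-5) + 69)*71 = (-70*(182 + 4*(-70)**2 + 729*(-70)) - 11875) + (-5/(-5)**2 + 69)*71 = (-70*(182 + 4*4900 - 51030) - 11875) + (-5*1/25 + 69)*71 = (-70*(182 + 19600 - 51030) - 11875) + (-1/5 + 69)*71 = (-70*(-31248) - 11875) + (344/5)*71 = (2187360 - 11875) + 24424/5 = 2175485 + 24424/5 = 10901849/5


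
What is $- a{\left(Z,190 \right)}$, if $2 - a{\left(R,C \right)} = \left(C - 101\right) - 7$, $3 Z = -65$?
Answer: $80$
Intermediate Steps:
$Z = - \frac{65}{3}$ ($Z = \frac{1}{3} \left(-65\right) = - \frac{65}{3} \approx -21.667$)
$a{\left(R,C \right)} = 110 - C$ ($a{\left(R,C \right)} = 2 - \left(\left(C - 101\right) - 7\right) = 2 - \left(\left(-101 + C\right) - 7\right) = 2 - \left(-108 + C\right) = 110 - C$)
$- a{\left(Z,190 \right)} = - (110 - 190) = \left(-1\right) \left(-80\right) = 80$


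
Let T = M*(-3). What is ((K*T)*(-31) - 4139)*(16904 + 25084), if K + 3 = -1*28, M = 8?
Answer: -1142199564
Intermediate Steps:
T = -24 (T = 8*(-3) = -24)
K = -31 (K = -3 - 1*28 = -3 - 28 = -31)
((K*T)*(-31) - 4139)*(16904 + 25084) = (-31*(-24)*(-31) - 4139)*(16904 + 25084) = (744*(-31) - 4139)*41988 = (-23064 - 4139)*41988 = -27203*41988 = -1142199564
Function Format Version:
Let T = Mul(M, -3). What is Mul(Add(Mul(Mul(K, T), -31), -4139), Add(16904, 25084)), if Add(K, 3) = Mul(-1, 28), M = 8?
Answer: -1142199564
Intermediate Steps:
T = -24 (T = Mul(8, -3) = -24)
K = -31 (K = Add(-3, Mul(-1, 28)) = Add(-3, -28) = -31)
Mul(Add(Mul(Mul(K, T), -31), -4139), Add(16904, 25084)) = Mul(Add(Mul(Mul(-31, -24), -31), -4139), Add(16904, 25084)) = Mul(Add(Mul(744, -31), -4139), 41988) = Mul(Add(-23064, -4139), 41988) = Mul(-27203, 41988) = -1142199564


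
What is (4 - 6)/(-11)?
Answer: 2/11 ≈ 0.18182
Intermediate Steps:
(4 - 6)/(-11) = -2*(-1/11) = 2/11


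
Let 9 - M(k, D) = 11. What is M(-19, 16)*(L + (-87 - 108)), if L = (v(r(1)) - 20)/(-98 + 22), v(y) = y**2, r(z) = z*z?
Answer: 779/2 ≈ 389.50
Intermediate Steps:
M(k, D) = -2 (M(k, D) = 9 - 1*11 = 9 - 11 = -2)
r(z) = z**2
L = 1/4 (L = ((1**2)**2 - 20)/(-98 + 22) = (1**2 - 20)/(-76) = (1 - 20)*(-1/76) = -19*(-1/76) = 1/4 ≈ 0.25000)
M(-19, 16)*(L + (-87 - 108)) = -2*(1/4 + (-87 - 108)) = -2*(1/4 - 195) = -2*(-779/4) = 779/2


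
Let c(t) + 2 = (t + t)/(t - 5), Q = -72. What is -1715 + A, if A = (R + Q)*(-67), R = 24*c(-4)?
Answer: 14687/3 ≈ 4895.7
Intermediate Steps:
c(t) = -2 + 2*t/(-5 + t) (c(t) = -2 + (t + t)/(t - 5) = -2 + (2*t)/(-5 + t) = -2 + 2*t/(-5 + t))
R = -80/3 (R = 24*(10/(-5 - 4)) = 24*(10/(-9)) = 24*(10*(-1/9)) = 24*(-10/9) = -80/3 ≈ -26.667)
A = 19832/3 (A = (-80/3 - 72)*(-67) = -296/3*(-67) = 19832/3 ≈ 6610.7)
-1715 + A = -1715 + 19832/3 = 14687/3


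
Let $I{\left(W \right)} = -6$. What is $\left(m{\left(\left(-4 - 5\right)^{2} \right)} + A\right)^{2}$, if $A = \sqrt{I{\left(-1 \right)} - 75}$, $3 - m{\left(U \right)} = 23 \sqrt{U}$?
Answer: $41535 - 3672 i \approx 41535.0 - 3672.0 i$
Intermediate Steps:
$m{\left(U \right)} = 3 - 23 \sqrt{U}$
$A = 9 i$ ($A = \sqrt{-6 - 75} = \sqrt{-81} = 9 i \approx 9.0 i$)
$\left(m{\left(\left(-4 - 5\right)^{2} \right)} + A\right)^{2} = \left(\left(3 - 23 \sqrt{\left(-4 - 5\right)^{2}}\right) + 9 i\right)^{2} = \left(\left(3 - 23 \sqrt{\left(-9\right)^{2}}\right) + 9 i\right)^{2} = \left(\left(3 - 23 \sqrt{81}\right) + 9 i\right)^{2} = \left(\left(3 - 207\right) + 9 i\right)^{2} = \left(-204 + 9 i\right)^{2}$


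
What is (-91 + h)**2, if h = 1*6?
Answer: 7225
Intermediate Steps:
h = 6
(-91 + h)**2 = (-91 + 6)**2 = (-85)**2 = 7225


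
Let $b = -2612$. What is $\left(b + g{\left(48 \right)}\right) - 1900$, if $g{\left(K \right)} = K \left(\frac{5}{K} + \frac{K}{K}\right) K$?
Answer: $-1968$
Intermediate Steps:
$g{\left(K \right)} = K^{2} \left(1 + \frac{5}{K}\right)$ ($g{\left(K \right)} = K \left(\frac{5}{K} + 1\right) K = K \left(1 + \frac{5}{K}\right) K = K^{2} \left(1 + \frac{5}{K}\right)$)
$\left(b + g{\left(48 \right)}\right) - 1900 = \left(-2612 + 48 \left(5 + 48\right)\right) - 1900 = \left(-2612 + 48 \cdot 53\right) - 1900 = \left(-2612 + 2544\right) - 1900 = -68 - 1900 = -1968$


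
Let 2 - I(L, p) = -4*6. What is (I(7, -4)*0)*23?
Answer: 0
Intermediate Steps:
I(L, p) = 26 (I(L, p) = 2 - (-4)*6 = 2 - 1*(-24) = 2 + 24 = 26)
(I(7, -4)*0)*23 = (26*0)*23 = 0*23 = 0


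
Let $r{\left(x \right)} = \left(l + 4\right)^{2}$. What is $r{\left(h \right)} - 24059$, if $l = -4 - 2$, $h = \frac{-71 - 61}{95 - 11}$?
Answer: $-24055$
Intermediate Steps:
$h = - \frac{11}{7}$ ($h = - \frac{132}{84} = \left(-132\right) \frac{1}{84} = - \frac{11}{7} \approx -1.5714$)
$l = -6$
$r{\left(x \right)} = 4$ ($r{\left(x \right)} = \left(-6 + 4\right)^{2} = \left(-2\right)^{2} = 4$)
$r{\left(h \right)} - 24059 = 4 - 24059 = -24055$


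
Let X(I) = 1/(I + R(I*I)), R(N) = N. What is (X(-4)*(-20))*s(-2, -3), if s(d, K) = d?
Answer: 10/3 ≈ 3.3333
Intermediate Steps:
X(I) = 1/(I + I**2) (X(I) = 1/(I + I*I) = 1/(I + I**2))
(X(-4)*(-20))*s(-2, -3) = ((1/((-4)*(1 - 4)))*(-20))*(-2) = (-1/4/(-3)*(-20))*(-2) = (-1/4*(-1/3)*(-20))*(-2) = ((1/12)*(-20))*(-2) = -5/3*(-2) = 10/3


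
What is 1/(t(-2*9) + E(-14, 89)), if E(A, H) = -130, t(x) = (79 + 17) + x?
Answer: -1/52 ≈ -0.019231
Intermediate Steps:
t(x) = 96 + x
1/(t(-2*9) + E(-14, 89)) = 1/((96 - 2*9) - 130) = 1/((96 - 18) - 130) = 1/(78 - 130) = 1/(-52) = -1/52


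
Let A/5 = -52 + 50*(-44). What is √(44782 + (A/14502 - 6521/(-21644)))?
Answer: √275746333790057838099/78470322 ≈ 211.62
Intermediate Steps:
A = -11260 (A = 5*(-52 + 50*(-44)) = 5*(-52 - 2200) = 5*(-2252) = -11260)
√(44782 + (A/14502 - 6521/(-21644))) = √(44782 + (-11260/14502 - 6521/(-21644))) = √(44782 + (-11260*1/14502 - 6521*(-1/21644))) = √(44782 + (-5630/7251 + 6521/21644)) = √(44782 - 74571949/156940644) = √(7028041347659/156940644) = √275746333790057838099/78470322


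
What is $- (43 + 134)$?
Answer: $-177$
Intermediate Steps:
$- (43 + 134) = \left(-1\right) 177 = -177$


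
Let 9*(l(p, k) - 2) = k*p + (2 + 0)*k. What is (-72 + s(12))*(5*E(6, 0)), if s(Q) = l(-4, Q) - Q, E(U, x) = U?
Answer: -2540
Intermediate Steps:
l(p, k) = 2 + 2*k/9 + k*p/9 (l(p, k) = 2 + (k*p + (2 + 0)*k)/9 = 2 + (k*p + 2*k)/9 = 2 + (2*k + k*p)/9 = 2 + (2*k/9 + k*p/9) = 2 + 2*k/9 + k*p/9)
s(Q) = 2 - 11*Q/9 (s(Q) = (2 + 2*Q/9 + (1/9)*Q*(-4)) - Q = (2 + 2*Q/9 - 4*Q/9) - Q = (2 - 2*Q/9) - Q = 2 - 11*Q/9)
(-72 + s(12))*(5*E(6, 0)) = (-72 + (2 - 11/9*12))*(5*6) = (-72 + (2 - 44/3))*30 = (-72 - 38/3)*30 = -254/3*30 = -2540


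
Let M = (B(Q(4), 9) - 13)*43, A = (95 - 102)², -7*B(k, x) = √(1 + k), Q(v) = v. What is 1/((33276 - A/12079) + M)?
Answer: 233900668319374/7652525867690926919 + 43916574541*√5/7652525867690926919 ≈ 3.0578e-5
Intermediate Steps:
B(k, x) = -√(1 + k)/7
A = 49 (A = (-7)² = 49)
M = -559 - 43*√5/7 (M = (-√(1 + 4)/7 - 13)*43 = (-√5/7 - 13)*43 = (-13 - √5/7)*43 = -559 - 43*√5/7 ≈ -572.74)
1/((33276 - A/12079) + M) = 1/((33276 - 49/12079) + (-559 - 43*√5/7)) = 1/(401940755/12079 + (-559 - 43*√5/7)) = 1/(395188594/12079 - 43*√5/7)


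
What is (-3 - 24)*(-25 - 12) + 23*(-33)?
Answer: 240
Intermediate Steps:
(-3 - 24)*(-25 - 12) + 23*(-33) = -27*(-37) - 759 = 999 - 759 = 240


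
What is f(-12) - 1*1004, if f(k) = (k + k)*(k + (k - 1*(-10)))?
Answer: -668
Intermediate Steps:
f(k) = 2*k*(10 + 2*k) (f(k) = (2*k)*(k + (k + 10)) = (2*k)*(k + (10 + k)) = (2*k)*(10 + 2*k) = 2*k*(10 + 2*k))
f(-12) - 1*1004 = 4*(-12)*(5 - 12) - 1*1004 = 4*(-12)*(-7) - 1004 = 336 - 1004 = -668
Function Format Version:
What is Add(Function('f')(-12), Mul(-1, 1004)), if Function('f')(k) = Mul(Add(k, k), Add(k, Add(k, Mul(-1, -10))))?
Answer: -668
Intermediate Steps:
Function('f')(k) = Mul(2, k, Add(10, Mul(2, k))) (Function('f')(k) = Mul(Mul(2, k), Add(k, Add(k, 10))) = Mul(Mul(2, k), Add(k, Add(10, k))) = Mul(Mul(2, k), Add(10, Mul(2, k))) = Mul(2, k, Add(10, Mul(2, k))))
Add(Function('f')(-12), Mul(-1, 1004)) = Add(Mul(4, -12, Add(5, -12)), Mul(-1, 1004)) = Add(Mul(4, -12, -7), -1004) = Add(336, -1004) = -668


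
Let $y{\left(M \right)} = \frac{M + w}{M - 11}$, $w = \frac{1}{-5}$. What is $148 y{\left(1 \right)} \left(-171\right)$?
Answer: $\frac{50616}{25} \approx 2024.6$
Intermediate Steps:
$w = - \frac{1}{5} \approx -0.2$
$y{\left(M \right)} = \frac{- \frac{1}{5} + M}{-11 + M}$ ($y{\left(M \right)} = \frac{M - \frac{1}{5}}{M - 11} = \frac{- \frac{1}{5} + M}{-11 + M}$)
$148 y{\left(1 \right)} \left(-171\right) = 148 \frac{- \frac{1}{5} + 1}{-11 + 1} \left(-171\right) = 148 \frac{1}{-10} \cdot \frac{4}{5} \left(-171\right) = 148 \left(\left(- \frac{1}{10}\right) \frac{4}{5}\right) \left(-171\right) = 148 \left(- \frac{2}{25}\right) \left(-171\right) = \left(- \frac{296}{25}\right) \left(-171\right) = \frac{50616}{25}$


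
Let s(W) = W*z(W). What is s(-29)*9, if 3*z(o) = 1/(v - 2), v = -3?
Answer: 87/5 ≈ 17.400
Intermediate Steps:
z(o) = -1/15 (z(o) = 1/(3*(-3 - 2)) = (⅓)/(-5) = (⅓)*(-⅕) = -1/15)
s(W) = -W/15 (s(W) = W*(-1/15) = -W/15)
s(-29)*9 = -1/15*(-29)*9 = (29/15)*9 = 87/5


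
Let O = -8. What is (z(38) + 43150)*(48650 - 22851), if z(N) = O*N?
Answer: 1105383954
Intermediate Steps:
z(N) = -8*N
(z(38) + 43150)*(48650 - 22851) = (-8*38 + 43150)*(48650 - 22851) = (-304 + 43150)*25799 = 42846*25799 = 1105383954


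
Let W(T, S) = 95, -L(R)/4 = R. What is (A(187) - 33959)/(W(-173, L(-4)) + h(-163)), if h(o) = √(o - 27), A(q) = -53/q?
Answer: -6350386/18139 + 6350386*I*√190/1723205 ≈ -350.1 + 50.797*I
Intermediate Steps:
L(R) = -4*R
h(o) = √(-27 + o)
(A(187) - 33959)/(W(-173, L(-4)) + h(-163)) = (-53/187 - 33959)/(95 + √(-27 - 163)) = (-53*1/187 - 33959)/(95 + √(-190)) = (-53/187 - 33959)/(95 + I*√190) = -6350386/(187*(95 + I*√190))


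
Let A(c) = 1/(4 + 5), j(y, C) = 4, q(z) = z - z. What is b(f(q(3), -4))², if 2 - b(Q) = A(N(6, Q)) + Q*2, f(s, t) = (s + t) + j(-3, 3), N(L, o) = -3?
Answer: 289/81 ≈ 3.5679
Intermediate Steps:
q(z) = 0
A(c) = ⅑ (A(c) = 1/9 = ⅑)
f(s, t) = 4 + s + t (f(s, t) = (s + t) + 4 = 4 + s + t)
b(Q) = 17/9 - 2*Q (b(Q) = 2 - (⅑ + Q*2) = 2 - (⅑ + 2*Q) = 2 + (-⅑ - 2*Q) = 17/9 - 2*Q)
b(f(q(3), -4))² = (17/9 - 2*(4 + 0 - 4))² = (17/9 - 2*0)² = (17/9 + 0)² = (17/9)² = 289/81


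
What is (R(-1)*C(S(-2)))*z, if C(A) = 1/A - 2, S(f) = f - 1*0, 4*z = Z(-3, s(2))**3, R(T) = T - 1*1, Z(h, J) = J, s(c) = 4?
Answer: 80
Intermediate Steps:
R(T) = -1 + T (R(T) = T - 1 = -1 + T)
z = 16 (z = (1/4)*4**3 = (1/4)*64 = 16)
S(f) = f (S(f) = f + 0 = f)
C(A) = -2 + 1/A (C(A) = 1/A - 2 = -2 + 1/A)
(R(-1)*C(S(-2)))*z = ((-1 - 1)*(-2 + 1/(-2)))*16 = -2*(-2 - 1/2)*16 = -2*(-5/2)*16 = 5*16 = 80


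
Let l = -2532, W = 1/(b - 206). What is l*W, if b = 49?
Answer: 2532/157 ≈ 16.127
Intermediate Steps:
W = -1/157 (W = 1/(49 - 206) = 1/(-157) = -1/157 ≈ -0.0063694)
l*W = -2532*(-1/157) = 2532/157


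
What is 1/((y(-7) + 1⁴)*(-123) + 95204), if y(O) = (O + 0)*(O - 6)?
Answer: 1/83888 ≈ 1.1921e-5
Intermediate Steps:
y(O) = O*(-6 + O)
1/((y(-7) + 1⁴)*(-123) + 95204) = 1/((-7*(-6 - 7) + 1⁴)*(-123) + 95204) = 1/((-7*(-13) + 1)*(-123) + 95204) = 1/((91 + 1)*(-123) + 95204) = 1/(92*(-123) + 95204) = 1/(-11316 + 95204) = 1/83888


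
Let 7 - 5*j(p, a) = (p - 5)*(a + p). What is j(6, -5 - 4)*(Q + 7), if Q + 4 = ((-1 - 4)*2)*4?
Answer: -74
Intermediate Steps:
j(p, a) = 7/5 - (-5 + p)*(a + p)/5 (j(p, a) = 7/5 - (p - 5)*(a + p)/5 = 7/5 - (-5 + p)*(a + p)/5)
Q = -44 (Q = -4 + ((-1 - 4)*2)*4 = -4 - 5*2*4 = -4 - 10*4 = -4 - 40 = -44)
j(6, -5 - 4)*(Q + 7) = (7/5 + (-5 - 4) + 6 - 1/5*6**2 - 1/5*(-5 - 4)*6)*(-44 + 7) = (7/5 - 9 + 6 - 1/5*36 - 1/5*(-9)*6)*(-37) = (7/5 - 9 + 6 - 36/5 + 54/5)*(-37) = 2*(-37) = -74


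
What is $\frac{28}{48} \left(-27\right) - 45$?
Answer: $- \frac{243}{4} \approx -60.75$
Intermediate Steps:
$\frac{28}{48} \left(-27\right) - 45 = 28 \cdot \frac{1}{48} \left(-27\right) - 45 = \frac{7}{12} \left(-27\right) - 45 = - \frac{63}{4} - 45 = - \frac{243}{4}$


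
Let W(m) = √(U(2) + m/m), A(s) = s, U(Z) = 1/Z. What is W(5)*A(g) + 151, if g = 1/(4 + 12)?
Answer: 151 + √6/32 ≈ 151.08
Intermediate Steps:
g = 1/16 ≈ 0.062500
W(m) = √6/2 (W(m) = √(1/2 + m/m) = √(½ + 1) = √(3/2) = √6/2)
W(5)*A(g) + 151 = (√6/2)*(1/16) + 151 = √6/32 + 151 = 151 + √6/32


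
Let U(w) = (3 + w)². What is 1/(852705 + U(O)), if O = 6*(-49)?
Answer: 1/937386 ≈ 1.0668e-6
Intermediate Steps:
O = -294
1/(852705 + U(O)) = 1/(852705 + (3 - 294)²) = 1/(852705 + (-291)²) = 1/(852705 + 84681) = 1/937386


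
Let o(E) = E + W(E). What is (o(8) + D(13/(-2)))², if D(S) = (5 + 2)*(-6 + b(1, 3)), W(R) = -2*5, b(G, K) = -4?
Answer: 5184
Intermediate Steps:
W(R) = -10
D(S) = -70 (D(S) = (5 + 2)*(-6 - 4) = 7*(-10) = -70)
o(E) = -10 + E (o(E) = E - 10 = -10 + E)
(o(8) + D(13/(-2)))² = ((-10 + 8) - 70)² = (-2 - 70)² = (-72)² = 5184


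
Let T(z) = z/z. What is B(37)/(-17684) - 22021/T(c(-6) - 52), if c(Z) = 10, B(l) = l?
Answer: -389419401/17684 ≈ -22021.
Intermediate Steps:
T(z) = 1
B(37)/(-17684) - 22021/T(c(-6) - 52) = 37/(-17684) - 22021/1 = 37*(-1/17684) - 22021*1 = -37/17684 - 22021 = -389419401/17684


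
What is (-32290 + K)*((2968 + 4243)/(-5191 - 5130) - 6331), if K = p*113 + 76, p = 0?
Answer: 2105167568868/10321 ≈ 2.0397e+8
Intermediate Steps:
K = 76 (K = 0*113 + 76 = 0 + 76 = 76)
(-32290 + K)*((2968 + 4243)/(-5191 - 5130) - 6331) = (-32290 + 76)*((2968 + 4243)/(-5191 - 5130) - 6331) = -32214*(7211/(-10321) - 6331) = -32214*(7211*(-1/10321) - 6331) = -32214*(-7211/10321 - 6331) = -32214*(-65349462/10321) = 2105167568868/10321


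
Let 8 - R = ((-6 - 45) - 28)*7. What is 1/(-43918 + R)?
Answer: -1/43357 ≈ -2.3064e-5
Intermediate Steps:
R = 561 (R = 8 - ((-6 - 45) - 28)*7 = 8 - (-51 - 28)*7 = 8 - (-79)*7 = 8 - 1*(-553) = 8 + 553 = 561)
1/(-43918 + R) = 1/(-43918 + 561) = 1/(-43357) = -1/43357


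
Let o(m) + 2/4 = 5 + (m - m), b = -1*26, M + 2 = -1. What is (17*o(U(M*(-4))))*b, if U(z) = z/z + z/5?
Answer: -1989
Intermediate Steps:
M = -3 (M = -2 - 1 = -3)
b = -26
U(z) = 1 + z/5 (U(z) = 1 + z*(⅕) = 1 + z/5)
o(m) = 9/2 (o(m) = -½ + (5 + (m - m)) = -½ + (5 + 0) = -½ + 5 = 9/2)
(17*o(U(M*(-4))))*b = (17*(9/2))*(-26) = (153/2)*(-26) = -1989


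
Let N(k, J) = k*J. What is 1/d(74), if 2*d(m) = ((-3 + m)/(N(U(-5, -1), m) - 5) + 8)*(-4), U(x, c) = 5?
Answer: -365/5982 ≈ -0.061016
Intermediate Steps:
N(k, J) = J*k
d(m) = -16 - 2*(-3 + m)/(-5 + 5*m) (d(m) = (((-3 + m)/(m*5 - 5) + 8)*(-4))/2 = (((-3 + m)/(5*m - 5) + 8)*(-4))/2 = (((-3 + m)/(-5 + 5*m) + 8)*(-4))/2 = ((8 + (-3 + m)/(-5 + 5*m))*(-4))/2 = (-32 - 4*(-3 + m)/(-5 + 5*m))/2 = -16 - 2*(-3 + m)/(-5 + 5*m))
1/d(74) = 1/(2*(43 - 41*74)/(5*(-1 + 74))) = 1/((⅖)*(43 - 3034)/73) = 1/((⅖)*(1/73)*(-2991)) = 1/(-5982/365) = -365/5982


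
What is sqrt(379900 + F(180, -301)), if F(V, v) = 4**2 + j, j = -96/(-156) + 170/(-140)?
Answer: 11*sqrt(104002626)/182 ≈ 616.37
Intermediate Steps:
j = -109/182 (j = -96*(-1/156) + 170*(-1/140) = 8/13 - 17/14 = -109/182 ≈ -0.59890)
F(V, v) = 2803/182 (F(V, v) = 4**2 - 109/182 = 16 - 109/182 = 2803/182)
sqrt(379900 + F(180, -301)) = sqrt(379900 + 2803/182) = sqrt(69144603/182) = 11*sqrt(104002626)/182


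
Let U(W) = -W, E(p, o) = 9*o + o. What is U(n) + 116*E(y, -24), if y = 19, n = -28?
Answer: -27812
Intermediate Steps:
E(p, o) = 10*o
U(n) + 116*E(y, -24) = -1*(-28) + 116*(10*(-24)) = 28 + 116*(-240) = 28 - 27840 = -27812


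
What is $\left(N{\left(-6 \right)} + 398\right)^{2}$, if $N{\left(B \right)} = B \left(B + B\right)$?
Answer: $220900$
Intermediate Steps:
$N{\left(B \right)} = 2 B^{2}$ ($N{\left(B \right)} = B 2 B = 2 B^{2}$)
$\left(N{\left(-6 \right)} + 398\right)^{2} = \left(2 \left(-6\right)^{2} + 398\right)^{2} = \left(2 \cdot 36 + 398\right)^{2} = \left(72 + 398\right)^{2} = 470^{2} = 220900$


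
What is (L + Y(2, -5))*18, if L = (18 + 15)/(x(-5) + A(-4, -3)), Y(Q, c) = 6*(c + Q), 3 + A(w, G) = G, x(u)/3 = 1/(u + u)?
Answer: -2928/7 ≈ -418.29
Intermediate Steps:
x(u) = 3/(2*u) (x(u) = 3/(u + u) = 3/((2*u)) = 3*(1/(2*u)) = 3/(2*u))
A(w, G) = -3 + G
Y(Q, c) = 6*Q + 6*c (Y(Q, c) = 6*(Q + c) = 6*Q + 6*c)
L = -110/21 (L = (18 + 15)/((3/2)/(-5) + (-3 - 3)) = 33/((3/2)*(-⅕) - 6) = 33/(-3/10 - 6) = 33/(-63/10) = 33*(-10/63) = -110/21 ≈ -5.2381)
(L + Y(2, -5))*18 = (-110/21 + (6*2 + 6*(-5)))*18 = (-110/21 + (12 - 30))*18 = (-110/21 - 18)*18 = -488/21*18 = -2928/7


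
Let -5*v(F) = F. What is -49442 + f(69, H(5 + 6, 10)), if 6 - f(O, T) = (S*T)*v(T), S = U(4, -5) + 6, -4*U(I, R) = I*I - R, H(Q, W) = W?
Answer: -49421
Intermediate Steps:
v(F) = -F/5
U(I, R) = -I²/4 + R/4 (U(I, R) = -(I*I - R)/4 = -(I² - R)/4 = -I²/4 + R/4)
S = ¾ (S = (-¼*4² + (¼)*(-5)) + 6 = (-¼*16 - 5/4) + 6 = (-4 - 5/4) + 6 = -21/4 + 6 = ¾ ≈ 0.75000)
f(O, T) = 6 + 3*T²/20 (f(O, T) = 6 - 3*T/4*(-T/5) = 6 - (-3)*T²/20 = 6 + 3*T²/20)
-49442 + f(69, H(5 + 6, 10)) = -49442 + (6 + (3/20)*10²) = -49442 + (6 + (3/20)*100) = -49442 + (6 + 15) = -49442 + 21 = -49421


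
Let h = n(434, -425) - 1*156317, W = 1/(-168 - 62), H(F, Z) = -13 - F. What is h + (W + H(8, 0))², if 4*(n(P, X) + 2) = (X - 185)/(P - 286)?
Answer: -610203337511/3914600 ≈ -1.5588e+5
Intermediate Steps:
W = -1/230 (W = 1/(-230) = -1/230 ≈ -0.0043478)
n(P, X) = -2 + (-185 + X)/(4*(-286 + P)) (n(P, X) = -2 + ((X - 185)/(P - 286))/4 = -2 + ((-185 + X)/(-286 + P))/4 = -2 + (-185 + X)/(4*(-286 + P)))
h = -46270729/296 (h = (2103 - 425 - 8*434)/(4*(-286 + 434)) - 1*156317 = (¼)*(2103 - 425 - 3472)/148 - 156317 = (¼)*(1/148)*(-1794) - 156317 = -897/296 - 156317 = -46270729/296 ≈ -1.5632e+5)
h + (W + H(8, 0))² = -46270729/296 + (-1/230 + (-13 - 1*8))² = -46270729/296 + (-1/230 + (-13 - 8))² = -46270729/296 + (-1/230 - 21)² = -46270729/296 + (-4831/230)² = -46270729/296 + 23338561/52900 = -610203337511/3914600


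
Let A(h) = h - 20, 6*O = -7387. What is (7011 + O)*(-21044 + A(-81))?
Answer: -733287455/6 ≈ -1.2221e+8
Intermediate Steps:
O = -7387/6 (O = (⅙)*(-7387) = -7387/6 ≈ -1231.2)
A(h) = -20 + h
(7011 + O)*(-21044 + A(-81)) = (7011 - 7387/6)*(-21044 + (-20 - 81)) = 34679*(-21044 - 101)/6 = (34679/6)*(-21145) = -733287455/6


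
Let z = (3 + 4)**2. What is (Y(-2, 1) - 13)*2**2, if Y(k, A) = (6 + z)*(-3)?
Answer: -712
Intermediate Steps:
z = 49 (z = 7**2 = 49)
Y(k, A) = -165 (Y(k, A) = (6 + 49)*(-3) = 55*(-3) = -165)
(Y(-2, 1) - 13)*2**2 = (-165 - 13)*2**2 = -178*4 = -712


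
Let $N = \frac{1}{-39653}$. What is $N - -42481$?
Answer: $\frac{1684499092}{39653} \approx 42481.0$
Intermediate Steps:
$N = - \frac{1}{39653} \approx -2.5219 \cdot 10^{-5}$
$N - -42481 = - \frac{1}{39653} - -42481 = - \frac{1}{39653} + 42481 = \frac{1684499092}{39653}$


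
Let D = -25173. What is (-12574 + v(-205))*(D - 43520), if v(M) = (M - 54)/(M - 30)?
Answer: 202962467283/235 ≈ 8.6367e+8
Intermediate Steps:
v(M) = (-54 + M)/(-30 + M)
(-12574 + v(-205))*(D - 43520) = (-12574 + (-54 - 205)/(-30 - 205))*(-25173 - 43520) = (-12574 - 259/(-235))*(-68693) = (-12574 - 1/235*(-259))*(-68693) = (-12574 + 259/235)*(-68693) = -2954631/235*(-68693) = 202962467283/235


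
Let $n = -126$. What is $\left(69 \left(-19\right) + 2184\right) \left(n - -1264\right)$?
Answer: $993474$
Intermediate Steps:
$\left(69 \left(-19\right) + 2184\right) \left(n - -1264\right) = \left(69 \left(-19\right) + 2184\right) \left(-126 - -1264\right) = \left(-1311 + 2184\right) \left(-126 + 1264\right) = 873 \cdot 1138 = 993474$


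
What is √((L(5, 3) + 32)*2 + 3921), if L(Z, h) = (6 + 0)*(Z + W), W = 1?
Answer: √4057 ≈ 63.695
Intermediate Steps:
L(Z, h) = 6 + 6*Z (L(Z, h) = (6 + 0)*(Z + 1) = 6*(1 + Z) = 6 + 6*Z)
√((L(5, 3) + 32)*2 + 3921) = √(((6 + 6*5) + 32)*2 + 3921) = √(((6 + 30) + 32)*2 + 3921) = √((36 + 32)*2 + 3921) = √(68*2 + 3921) = √(136 + 3921) = √4057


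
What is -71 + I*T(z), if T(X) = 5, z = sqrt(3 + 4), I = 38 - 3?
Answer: 104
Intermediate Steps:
I = 35
z = sqrt(7) ≈ 2.6458
-71 + I*T(z) = -71 + 35*5 = -71 + 175 = 104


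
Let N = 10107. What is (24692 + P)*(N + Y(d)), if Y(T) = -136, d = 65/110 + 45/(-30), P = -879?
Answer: 237439423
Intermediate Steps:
d = -10/11 (d = 65*(1/110) + 45*(-1/30) = 13/22 - 3/2 = -10/11 ≈ -0.90909)
(24692 + P)*(N + Y(d)) = (24692 - 879)*(10107 - 136) = 23813*9971 = 237439423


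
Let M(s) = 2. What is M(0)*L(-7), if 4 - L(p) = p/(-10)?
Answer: 33/5 ≈ 6.6000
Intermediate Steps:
L(p) = 4 + p/10 (L(p) = 4 - p/(-10) = 4 - (-1)*p/10 = 4 + p/10)
M(0)*L(-7) = 2*(4 + (1/10)*(-7)) = 2*(4 - 7/10) = 2*(33/10) = 33/5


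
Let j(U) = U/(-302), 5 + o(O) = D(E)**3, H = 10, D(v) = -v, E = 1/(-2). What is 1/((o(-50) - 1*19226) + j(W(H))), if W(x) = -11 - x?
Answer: -1208/23230813 ≈ -5.2000e-5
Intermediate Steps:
E = -1/2 ≈ -0.50000
o(O) = -39/8 (o(O) = -5 + (-1*(-1/2))**3 = -5 + (1/2)**3 = -5 + 1/8 = -39/8)
j(U) = -U/302 (j(U) = U*(-1/302) = -U/302)
1/((o(-50) - 1*19226) + j(W(H))) = 1/((-39/8 - 1*19226) - (-11 - 1*10)/302) = 1/((-39/8 - 19226) - (-11 - 10)/302) = 1/(-153847/8 - 1/302*(-21)) = 1/(-153847/8 + 21/302) = 1/(-23230813/1208) = -1208/23230813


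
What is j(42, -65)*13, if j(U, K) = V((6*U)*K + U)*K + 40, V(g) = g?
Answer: 13806130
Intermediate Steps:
j(U, K) = 40 + K*(U + 6*K*U) (j(U, K) = ((6*U)*K + U)*K + 40 = (6*K*U + U)*K + 40 = (U + 6*K*U)*K + 40 = K*(U + 6*K*U) + 40 = 40 + K*(U + 6*K*U))
j(42, -65)*13 = (40 - 65*42*(1 + 6*(-65)))*13 = (40 - 65*42*(1 - 390))*13 = (40 - 65*42*(-389))*13 = (40 + 1061970)*13 = 1062010*13 = 13806130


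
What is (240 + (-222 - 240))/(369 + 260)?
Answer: -6/17 ≈ -0.35294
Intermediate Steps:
(240 + (-222 - 240))/(369 + 260) = (240 - 462)/629 = -222*1/629 = -6/17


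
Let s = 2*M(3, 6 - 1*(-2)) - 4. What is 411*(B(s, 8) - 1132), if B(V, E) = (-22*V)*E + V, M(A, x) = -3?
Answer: 253998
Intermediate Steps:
s = -10 (s = 2*(-3) - 4 = -6 - 4 = -10)
B(V, E) = V - 22*E*V (B(V, E) = -22*E*V + V = V - 22*E*V)
411*(B(s, 8) - 1132) = 411*(-10*(1 - 22*8) - 1132) = 411*(-10*(1 - 176) - 1132) = 411*(-10*(-175) - 1132) = 411*(1750 - 1132) = 411*618 = 253998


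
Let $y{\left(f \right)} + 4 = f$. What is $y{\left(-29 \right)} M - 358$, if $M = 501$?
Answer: $-16891$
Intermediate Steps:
$y{\left(f \right)} = -4 + f$
$y{\left(-29 \right)} M - 358 = \left(-4 - 29\right) 501 - 358 = \left(-33\right) 501 - 358 = -16533 - 358 = -16891$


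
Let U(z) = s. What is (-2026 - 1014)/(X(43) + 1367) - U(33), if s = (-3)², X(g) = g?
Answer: -1573/141 ≈ -11.156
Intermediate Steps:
s = 9
U(z) = 9
(-2026 - 1014)/(X(43) + 1367) - U(33) = (-2026 - 1014)/(43 + 1367) - 1*9 = -3040/1410 - 9 = -3040*1/1410 - 9 = -304/141 - 9 = -1573/141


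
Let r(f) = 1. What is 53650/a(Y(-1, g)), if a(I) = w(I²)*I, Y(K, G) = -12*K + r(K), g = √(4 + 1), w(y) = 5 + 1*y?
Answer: 925/39 ≈ 23.718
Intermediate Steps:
w(y) = 5 + y
g = √5 ≈ 2.2361
Y(K, G) = 1 - 12*K (Y(K, G) = -12*K + 1 = 1 - 12*K)
a(I) = I*(5 + I²) (a(I) = (5 + I²)*I = I*(5 + I²))
53650/a(Y(-1, g)) = 53650/(((1 - 12*(-1))*(5 + (1 - 12*(-1))²))) = 53650/(((1 + 12)*(5 + (1 + 12)²))) = 53650/((13*(5 + 13²))) = 53650/((13*(5 + 169))) = 53650/((13*174)) = 53650/2262 = 53650*(1/2262) = 925/39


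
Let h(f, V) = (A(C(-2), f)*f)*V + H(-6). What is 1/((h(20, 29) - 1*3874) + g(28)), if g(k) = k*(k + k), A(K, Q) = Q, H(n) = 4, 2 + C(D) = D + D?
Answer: 1/9298 ≈ 0.00010755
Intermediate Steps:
C(D) = -2 + 2*D (C(D) = -2 + (D + D) = -2 + 2*D)
g(k) = 2*k**2 (g(k) = k*(2*k) = 2*k**2)
h(f, V) = 4 + V*f**2 (h(f, V) = (f*f)*V + 4 = f**2*V + 4 = V*f**2 + 4 = 4 + V*f**2)
1/((h(20, 29) - 1*3874) + g(28)) = 1/(((4 + 29*20**2) - 1*3874) + 2*28**2) = 1/(((4 + 29*400) - 3874) + 2*784) = 1/(((4 + 11600) - 3874) + 1568) = 1/((11604 - 3874) + 1568) = 1/(7730 + 1568) = 1/9298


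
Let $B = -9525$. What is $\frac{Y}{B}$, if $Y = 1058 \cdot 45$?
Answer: $- \frac{3174}{635} \approx -4.9984$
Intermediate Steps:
$Y = 47610$
$\frac{Y}{B} = \frac{47610}{-9525} = 47610 \left(- \frac{1}{9525}\right) = - \frac{3174}{635}$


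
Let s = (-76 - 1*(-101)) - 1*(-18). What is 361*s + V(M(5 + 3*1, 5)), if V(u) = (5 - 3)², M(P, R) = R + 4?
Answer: 15527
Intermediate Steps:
M(P, R) = 4 + R
V(u) = 4 (V(u) = 2² = 4)
s = 43 (s = (-76 + 101) + 18 = 25 + 18 = 43)
361*s + V(M(5 + 3*1, 5)) = 361*43 + 4 = 15523 + 4 = 15527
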